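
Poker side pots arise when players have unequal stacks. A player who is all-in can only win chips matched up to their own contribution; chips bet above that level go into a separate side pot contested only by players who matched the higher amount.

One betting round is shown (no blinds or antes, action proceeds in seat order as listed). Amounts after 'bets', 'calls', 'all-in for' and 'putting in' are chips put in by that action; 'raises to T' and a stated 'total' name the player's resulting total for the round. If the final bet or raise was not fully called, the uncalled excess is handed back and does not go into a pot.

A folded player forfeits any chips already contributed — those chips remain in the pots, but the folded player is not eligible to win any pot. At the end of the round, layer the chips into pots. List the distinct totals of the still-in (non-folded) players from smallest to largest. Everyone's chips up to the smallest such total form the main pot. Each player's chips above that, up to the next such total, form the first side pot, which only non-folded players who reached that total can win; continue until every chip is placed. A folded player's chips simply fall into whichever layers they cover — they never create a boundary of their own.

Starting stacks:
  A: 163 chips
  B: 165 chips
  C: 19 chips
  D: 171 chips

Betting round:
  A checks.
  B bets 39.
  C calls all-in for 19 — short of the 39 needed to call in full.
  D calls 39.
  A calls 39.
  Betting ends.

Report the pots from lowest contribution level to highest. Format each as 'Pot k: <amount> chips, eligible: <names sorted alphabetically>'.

Contributions: A=39, B=39, C=19, D=39
Pot levels (distinct totals of non-folded players): 19, 39
Layer 1-19: 19 each from A, B, C, D = 19*4 = 76 chips; eligible A, B, C, D
Layer 20-39: 20 each from A, B, D = 20*3 = 60 chips; eligible A, B, D

Pot 1: 76 chips, eligible: A, B, C, D
Pot 2: 60 chips, eligible: A, B, D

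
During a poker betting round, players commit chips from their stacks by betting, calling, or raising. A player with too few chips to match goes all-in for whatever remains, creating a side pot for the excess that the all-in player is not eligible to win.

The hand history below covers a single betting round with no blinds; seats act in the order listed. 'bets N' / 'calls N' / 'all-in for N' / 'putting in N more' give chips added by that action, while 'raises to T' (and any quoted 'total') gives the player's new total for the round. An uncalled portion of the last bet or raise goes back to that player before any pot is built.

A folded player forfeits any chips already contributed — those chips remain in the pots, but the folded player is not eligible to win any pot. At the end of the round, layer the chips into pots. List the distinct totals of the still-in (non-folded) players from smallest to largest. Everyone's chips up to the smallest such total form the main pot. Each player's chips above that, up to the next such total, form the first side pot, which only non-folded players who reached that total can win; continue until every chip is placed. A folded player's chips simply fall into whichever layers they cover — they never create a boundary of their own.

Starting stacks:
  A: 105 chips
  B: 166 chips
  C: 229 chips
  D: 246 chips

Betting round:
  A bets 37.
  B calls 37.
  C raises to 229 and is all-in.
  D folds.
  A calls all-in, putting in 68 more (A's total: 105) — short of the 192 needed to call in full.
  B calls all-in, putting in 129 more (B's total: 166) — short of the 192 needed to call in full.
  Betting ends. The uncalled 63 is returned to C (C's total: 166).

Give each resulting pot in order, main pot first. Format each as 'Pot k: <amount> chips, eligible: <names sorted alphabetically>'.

Contributions (after 63 returned to C): A=105, B=166, C=166
Folded: D
Pot levels (distinct totals of non-folded players): 105, 166
Layer 1-105: 105 each from A, B, C = 105*3 = 315 chips; eligible A, B, C
Layer 106-166: 61 each from B, C = 61*2 = 122 chips; eligible B, C

Pot 1: 315 chips, eligible: A, B, C
Pot 2: 122 chips, eligible: B, C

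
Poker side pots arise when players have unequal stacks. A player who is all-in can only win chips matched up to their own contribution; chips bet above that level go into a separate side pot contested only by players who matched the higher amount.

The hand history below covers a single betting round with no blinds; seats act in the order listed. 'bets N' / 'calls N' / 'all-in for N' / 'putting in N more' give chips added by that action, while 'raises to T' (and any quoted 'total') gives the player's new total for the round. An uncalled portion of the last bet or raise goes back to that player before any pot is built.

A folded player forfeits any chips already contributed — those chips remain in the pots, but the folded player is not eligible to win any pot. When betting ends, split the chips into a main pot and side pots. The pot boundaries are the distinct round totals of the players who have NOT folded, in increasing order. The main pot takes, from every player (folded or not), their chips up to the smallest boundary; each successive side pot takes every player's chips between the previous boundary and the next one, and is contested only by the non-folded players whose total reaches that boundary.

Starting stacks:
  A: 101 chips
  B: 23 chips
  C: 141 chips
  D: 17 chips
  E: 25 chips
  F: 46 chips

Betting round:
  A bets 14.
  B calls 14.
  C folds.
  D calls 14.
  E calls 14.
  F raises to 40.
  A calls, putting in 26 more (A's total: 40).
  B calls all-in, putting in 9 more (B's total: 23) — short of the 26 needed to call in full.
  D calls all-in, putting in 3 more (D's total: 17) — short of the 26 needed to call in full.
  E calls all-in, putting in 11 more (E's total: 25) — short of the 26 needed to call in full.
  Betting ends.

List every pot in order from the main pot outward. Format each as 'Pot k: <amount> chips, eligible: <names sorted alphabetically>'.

Contributions: A=40, B=23, D=17, E=25, F=40
Folded: C
Pot levels (distinct totals of non-folded players): 17, 23, 25, 40
Layer 1-17: 17 each from A, B, D, E, F = 17*5 = 85 chips; eligible A, B, D, E, F
Layer 18-23: 6 each from A, B, E, F = 6*4 = 24 chips; eligible A, B, E, F
Layer 24-25: 2 each from A, E, F = 2*3 = 6 chips; eligible A, E, F
Layer 26-40: 15 each from A, F = 15*2 = 30 chips; eligible A, F

Pot 1: 85 chips, eligible: A, B, D, E, F
Pot 2: 24 chips, eligible: A, B, E, F
Pot 3: 6 chips, eligible: A, E, F
Pot 4: 30 chips, eligible: A, F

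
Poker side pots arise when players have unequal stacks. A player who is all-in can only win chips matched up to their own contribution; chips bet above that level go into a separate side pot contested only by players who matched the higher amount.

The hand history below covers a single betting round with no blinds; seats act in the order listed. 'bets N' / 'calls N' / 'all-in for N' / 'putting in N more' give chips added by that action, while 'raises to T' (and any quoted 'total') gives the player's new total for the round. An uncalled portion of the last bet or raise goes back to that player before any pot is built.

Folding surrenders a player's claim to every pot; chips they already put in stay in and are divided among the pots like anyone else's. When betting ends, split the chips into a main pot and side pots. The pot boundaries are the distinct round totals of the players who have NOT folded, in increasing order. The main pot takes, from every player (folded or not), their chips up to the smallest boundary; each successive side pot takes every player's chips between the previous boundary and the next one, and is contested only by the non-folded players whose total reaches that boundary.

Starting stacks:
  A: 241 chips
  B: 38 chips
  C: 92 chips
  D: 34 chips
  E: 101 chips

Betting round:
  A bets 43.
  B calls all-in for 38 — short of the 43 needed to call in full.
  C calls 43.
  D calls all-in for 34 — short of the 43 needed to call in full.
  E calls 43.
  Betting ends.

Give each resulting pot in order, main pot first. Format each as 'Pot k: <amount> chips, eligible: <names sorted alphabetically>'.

Contributions: A=43, B=38, C=43, D=34, E=43
Pot levels (distinct totals of non-folded players): 34, 38, 43
Layer 1-34: 34 each from A, B, C, D, E = 34*5 = 170 chips; eligible A, B, C, D, E
Layer 35-38: 4 each from A, B, C, E = 4*4 = 16 chips; eligible A, B, C, E
Layer 39-43: 5 each from A, C, E = 5*3 = 15 chips; eligible A, C, E

Pot 1: 170 chips, eligible: A, B, C, D, E
Pot 2: 16 chips, eligible: A, B, C, E
Pot 3: 15 chips, eligible: A, C, E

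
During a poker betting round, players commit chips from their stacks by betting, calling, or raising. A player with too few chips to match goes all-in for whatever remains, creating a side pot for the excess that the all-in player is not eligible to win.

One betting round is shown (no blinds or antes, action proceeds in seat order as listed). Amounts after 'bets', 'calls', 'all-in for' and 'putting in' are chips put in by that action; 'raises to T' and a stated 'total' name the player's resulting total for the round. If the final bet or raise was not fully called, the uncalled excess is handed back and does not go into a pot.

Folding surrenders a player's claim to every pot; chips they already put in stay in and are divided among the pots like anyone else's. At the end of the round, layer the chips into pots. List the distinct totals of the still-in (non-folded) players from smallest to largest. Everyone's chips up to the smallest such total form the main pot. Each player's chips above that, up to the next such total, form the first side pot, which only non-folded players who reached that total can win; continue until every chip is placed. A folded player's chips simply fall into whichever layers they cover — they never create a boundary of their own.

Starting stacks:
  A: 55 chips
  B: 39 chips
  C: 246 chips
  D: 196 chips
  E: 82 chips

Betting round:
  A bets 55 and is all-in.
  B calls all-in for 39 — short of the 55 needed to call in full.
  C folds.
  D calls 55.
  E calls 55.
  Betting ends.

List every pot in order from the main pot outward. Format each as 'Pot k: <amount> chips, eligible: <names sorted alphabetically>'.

Contributions: A=55, B=39, D=55, E=55
Folded: C
Pot levels (distinct totals of non-folded players): 39, 55
Layer 1-39: 39 each from A, B, D, E = 39*4 = 156 chips; eligible A, B, D, E
Layer 40-55: 16 each from A, D, E = 16*3 = 48 chips; eligible A, D, E

Pot 1: 156 chips, eligible: A, B, D, E
Pot 2: 48 chips, eligible: A, D, E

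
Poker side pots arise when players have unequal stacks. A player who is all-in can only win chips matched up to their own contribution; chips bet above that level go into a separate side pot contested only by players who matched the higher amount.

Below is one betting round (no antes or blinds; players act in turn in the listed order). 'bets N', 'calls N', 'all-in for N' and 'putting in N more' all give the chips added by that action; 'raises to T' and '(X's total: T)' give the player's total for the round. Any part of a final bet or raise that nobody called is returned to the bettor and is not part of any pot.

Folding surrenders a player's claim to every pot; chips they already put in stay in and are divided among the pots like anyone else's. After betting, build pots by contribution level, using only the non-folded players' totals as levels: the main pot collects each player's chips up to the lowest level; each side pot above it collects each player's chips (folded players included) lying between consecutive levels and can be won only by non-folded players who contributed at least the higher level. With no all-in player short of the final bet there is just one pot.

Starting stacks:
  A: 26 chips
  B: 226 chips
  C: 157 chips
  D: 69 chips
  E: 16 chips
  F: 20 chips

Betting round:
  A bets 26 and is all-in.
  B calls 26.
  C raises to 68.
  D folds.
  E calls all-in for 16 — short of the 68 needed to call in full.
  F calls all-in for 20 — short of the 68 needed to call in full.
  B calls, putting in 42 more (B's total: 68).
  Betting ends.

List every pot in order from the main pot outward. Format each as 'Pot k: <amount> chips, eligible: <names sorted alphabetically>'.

Contributions: A=26, B=68, C=68, E=16, F=20
Folded: D
Pot levels (distinct totals of non-folded players): 16, 20, 26, 68
Layer 1-16: 16 each from A, B, C, E, F = 16*5 = 80 chips; eligible A, B, C, E, F
Layer 17-20: 4 each from A, B, C, F = 4*4 = 16 chips; eligible A, B, C, F
Layer 21-26: 6 each from A, B, C = 6*3 = 18 chips; eligible A, B, C
Layer 27-68: 42 each from B, C = 42*2 = 84 chips; eligible B, C

Pot 1: 80 chips, eligible: A, B, C, E, F
Pot 2: 16 chips, eligible: A, B, C, F
Pot 3: 18 chips, eligible: A, B, C
Pot 4: 84 chips, eligible: B, C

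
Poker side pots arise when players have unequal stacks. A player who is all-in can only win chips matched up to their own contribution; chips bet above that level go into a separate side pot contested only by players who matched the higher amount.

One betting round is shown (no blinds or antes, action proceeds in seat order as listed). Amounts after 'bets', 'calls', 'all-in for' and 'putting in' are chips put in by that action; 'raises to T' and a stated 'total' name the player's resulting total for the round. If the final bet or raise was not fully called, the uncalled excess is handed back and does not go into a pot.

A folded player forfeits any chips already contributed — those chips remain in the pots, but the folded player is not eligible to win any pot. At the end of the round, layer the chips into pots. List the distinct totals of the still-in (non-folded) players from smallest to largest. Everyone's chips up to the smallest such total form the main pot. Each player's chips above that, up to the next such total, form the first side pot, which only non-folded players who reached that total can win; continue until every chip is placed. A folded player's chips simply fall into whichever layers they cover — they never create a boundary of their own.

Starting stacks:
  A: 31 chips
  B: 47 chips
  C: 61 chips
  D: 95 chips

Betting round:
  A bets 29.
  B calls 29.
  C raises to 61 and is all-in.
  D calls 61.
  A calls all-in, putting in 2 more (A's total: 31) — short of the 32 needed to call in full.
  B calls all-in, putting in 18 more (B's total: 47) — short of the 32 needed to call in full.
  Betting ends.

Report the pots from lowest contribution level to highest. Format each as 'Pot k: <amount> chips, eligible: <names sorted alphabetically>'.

Pot 1: 124 chips, eligible: A, B, C, D
Pot 2: 48 chips, eligible: B, C, D
Pot 3: 28 chips, eligible: C, D

Derivation:
Contributions: A=31, B=47, C=61, D=61
Pot levels (distinct totals of non-folded players): 31, 47, 61
Layer 1-31: 31 each from A, B, C, D = 31*4 = 124 chips; eligible A, B, C, D
Layer 32-47: 16 each from B, C, D = 16*3 = 48 chips; eligible B, C, D
Layer 48-61: 14 each from C, D = 14*2 = 28 chips; eligible C, D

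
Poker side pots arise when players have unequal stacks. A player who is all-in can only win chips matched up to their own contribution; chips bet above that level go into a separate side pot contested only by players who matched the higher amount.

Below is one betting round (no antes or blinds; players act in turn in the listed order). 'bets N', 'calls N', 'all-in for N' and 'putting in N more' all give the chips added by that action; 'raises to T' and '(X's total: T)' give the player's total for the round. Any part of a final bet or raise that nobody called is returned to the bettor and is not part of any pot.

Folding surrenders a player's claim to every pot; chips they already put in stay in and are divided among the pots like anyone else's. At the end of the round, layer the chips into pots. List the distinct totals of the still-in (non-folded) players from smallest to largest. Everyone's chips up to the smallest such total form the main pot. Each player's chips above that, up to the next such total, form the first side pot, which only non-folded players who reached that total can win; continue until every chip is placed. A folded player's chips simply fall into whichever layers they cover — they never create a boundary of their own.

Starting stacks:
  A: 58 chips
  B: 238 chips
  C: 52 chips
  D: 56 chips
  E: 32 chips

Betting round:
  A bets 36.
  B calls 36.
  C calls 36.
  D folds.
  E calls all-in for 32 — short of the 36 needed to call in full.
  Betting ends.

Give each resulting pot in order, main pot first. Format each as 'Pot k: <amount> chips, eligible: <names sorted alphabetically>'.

Pot 1: 128 chips, eligible: A, B, C, E
Pot 2: 12 chips, eligible: A, B, C

Derivation:
Contributions: A=36, B=36, C=36, E=32
Folded: D
Pot levels (distinct totals of non-folded players): 32, 36
Layer 1-32: 32 each from A, B, C, E = 32*4 = 128 chips; eligible A, B, C, E
Layer 33-36: 4 each from A, B, C = 4*3 = 12 chips; eligible A, B, C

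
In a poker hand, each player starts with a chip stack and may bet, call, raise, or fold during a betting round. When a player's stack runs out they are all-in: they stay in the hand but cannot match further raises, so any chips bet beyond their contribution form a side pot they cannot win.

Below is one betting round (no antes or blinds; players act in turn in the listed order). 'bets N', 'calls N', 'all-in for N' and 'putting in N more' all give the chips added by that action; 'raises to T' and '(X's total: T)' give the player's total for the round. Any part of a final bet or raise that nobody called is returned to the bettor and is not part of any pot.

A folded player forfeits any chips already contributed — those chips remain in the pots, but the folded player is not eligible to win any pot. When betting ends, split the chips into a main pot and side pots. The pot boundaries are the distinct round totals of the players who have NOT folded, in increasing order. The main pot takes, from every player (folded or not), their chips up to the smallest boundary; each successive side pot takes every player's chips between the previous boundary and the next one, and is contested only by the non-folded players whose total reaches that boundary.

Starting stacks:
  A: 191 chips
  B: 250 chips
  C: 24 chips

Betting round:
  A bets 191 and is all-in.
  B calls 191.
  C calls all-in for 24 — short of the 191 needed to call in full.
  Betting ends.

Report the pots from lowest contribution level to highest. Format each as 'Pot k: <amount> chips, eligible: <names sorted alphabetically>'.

Pot 1: 72 chips, eligible: A, B, C
Pot 2: 334 chips, eligible: A, B

Derivation:
Contributions: A=191, B=191, C=24
Pot levels (distinct totals of non-folded players): 24, 191
Layer 1-24: 24 each from A, B, C = 24*3 = 72 chips; eligible A, B, C
Layer 25-191: 167 each from A, B = 167*2 = 334 chips; eligible A, B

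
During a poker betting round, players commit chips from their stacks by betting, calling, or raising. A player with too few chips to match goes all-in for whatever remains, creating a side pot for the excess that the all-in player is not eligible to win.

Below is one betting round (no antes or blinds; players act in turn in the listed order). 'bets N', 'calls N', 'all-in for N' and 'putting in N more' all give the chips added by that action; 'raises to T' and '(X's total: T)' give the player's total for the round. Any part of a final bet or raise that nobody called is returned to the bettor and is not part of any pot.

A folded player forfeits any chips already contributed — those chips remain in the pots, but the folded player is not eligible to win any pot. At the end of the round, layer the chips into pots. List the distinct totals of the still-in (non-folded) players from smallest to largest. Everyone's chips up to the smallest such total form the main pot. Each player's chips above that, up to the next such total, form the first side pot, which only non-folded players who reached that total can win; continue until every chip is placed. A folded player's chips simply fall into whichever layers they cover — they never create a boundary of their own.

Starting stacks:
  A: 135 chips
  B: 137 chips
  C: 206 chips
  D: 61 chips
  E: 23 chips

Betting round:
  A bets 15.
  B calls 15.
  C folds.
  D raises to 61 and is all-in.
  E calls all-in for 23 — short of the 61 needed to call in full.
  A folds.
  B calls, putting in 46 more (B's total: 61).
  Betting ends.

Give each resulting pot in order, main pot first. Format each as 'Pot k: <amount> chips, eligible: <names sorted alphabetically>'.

Contributions: A=15, B=61, D=61, E=23
Folded: A, C
Pot levels (distinct totals of non-folded players): 23, 61
Layer 1-23: A 15 + B 23 + D 23 + E 23 = 84 chips; eligible B, D, E
Layer 24-61: 38 each from B, D = 38*2 = 76 chips; eligible B, D

Pot 1: 84 chips, eligible: B, D, E
Pot 2: 76 chips, eligible: B, D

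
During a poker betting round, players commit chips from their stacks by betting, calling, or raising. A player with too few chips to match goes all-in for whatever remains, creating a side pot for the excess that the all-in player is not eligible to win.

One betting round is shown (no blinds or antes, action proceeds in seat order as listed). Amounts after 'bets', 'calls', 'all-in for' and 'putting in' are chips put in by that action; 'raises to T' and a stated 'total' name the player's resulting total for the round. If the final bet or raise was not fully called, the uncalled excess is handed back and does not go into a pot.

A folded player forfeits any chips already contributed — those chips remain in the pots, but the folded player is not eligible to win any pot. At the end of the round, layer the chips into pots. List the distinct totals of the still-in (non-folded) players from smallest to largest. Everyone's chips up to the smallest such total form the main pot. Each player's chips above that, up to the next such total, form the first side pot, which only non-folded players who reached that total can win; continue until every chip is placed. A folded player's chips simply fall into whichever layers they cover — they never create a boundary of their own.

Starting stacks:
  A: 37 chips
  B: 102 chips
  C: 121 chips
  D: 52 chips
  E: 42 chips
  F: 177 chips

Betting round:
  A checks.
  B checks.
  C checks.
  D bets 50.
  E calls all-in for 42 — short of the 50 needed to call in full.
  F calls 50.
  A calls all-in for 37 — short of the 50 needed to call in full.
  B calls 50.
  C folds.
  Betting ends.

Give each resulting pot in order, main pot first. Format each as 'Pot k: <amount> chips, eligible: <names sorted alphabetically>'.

Contributions: A=37, B=50, D=50, E=42, F=50
Folded: C
Pot levels (distinct totals of non-folded players): 37, 42, 50
Layer 1-37: 37 each from A, B, D, E, F = 37*5 = 185 chips; eligible A, B, D, E, F
Layer 38-42: 5 each from B, D, E, F = 5*4 = 20 chips; eligible B, D, E, F
Layer 43-50: 8 each from B, D, F = 8*3 = 24 chips; eligible B, D, F

Pot 1: 185 chips, eligible: A, B, D, E, F
Pot 2: 20 chips, eligible: B, D, E, F
Pot 3: 24 chips, eligible: B, D, F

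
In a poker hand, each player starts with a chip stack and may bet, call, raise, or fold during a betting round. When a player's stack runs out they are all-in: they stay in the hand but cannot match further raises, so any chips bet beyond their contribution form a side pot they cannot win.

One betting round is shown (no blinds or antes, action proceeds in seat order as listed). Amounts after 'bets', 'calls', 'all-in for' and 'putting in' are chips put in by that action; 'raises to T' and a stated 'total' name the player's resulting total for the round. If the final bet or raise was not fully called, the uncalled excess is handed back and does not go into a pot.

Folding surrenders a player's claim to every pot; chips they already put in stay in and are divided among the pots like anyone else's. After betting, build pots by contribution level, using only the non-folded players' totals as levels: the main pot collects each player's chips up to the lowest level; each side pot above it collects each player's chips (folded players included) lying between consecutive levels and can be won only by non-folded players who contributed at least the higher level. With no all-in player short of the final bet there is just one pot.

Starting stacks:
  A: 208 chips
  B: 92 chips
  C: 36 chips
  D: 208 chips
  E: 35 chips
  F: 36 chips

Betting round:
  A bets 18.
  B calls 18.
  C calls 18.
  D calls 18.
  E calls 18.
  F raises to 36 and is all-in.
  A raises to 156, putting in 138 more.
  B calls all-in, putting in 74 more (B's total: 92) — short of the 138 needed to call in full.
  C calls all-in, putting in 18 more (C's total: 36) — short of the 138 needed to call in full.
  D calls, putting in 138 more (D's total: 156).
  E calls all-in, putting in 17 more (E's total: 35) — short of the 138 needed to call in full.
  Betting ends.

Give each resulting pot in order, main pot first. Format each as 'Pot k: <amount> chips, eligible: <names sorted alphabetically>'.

Contributions: A=156, B=92, C=36, D=156, E=35, F=36
Pot levels (distinct totals of non-folded players): 35, 36, 92, 156
Layer 1-35: 35 each from A, B, C, D, E, F = 35*6 = 210 chips; eligible A, B, C, D, E, F
Layer 36-36: 1 each from A, B, C, D, F = 1*5 = 5 chips; eligible A, B, C, D, F
Layer 37-92: 56 each from A, B, D = 56*3 = 168 chips; eligible A, B, D
Layer 93-156: 64 each from A, D = 64*2 = 128 chips; eligible A, D

Pot 1: 210 chips, eligible: A, B, C, D, E, F
Pot 2: 5 chips, eligible: A, B, C, D, F
Pot 3: 168 chips, eligible: A, B, D
Pot 4: 128 chips, eligible: A, D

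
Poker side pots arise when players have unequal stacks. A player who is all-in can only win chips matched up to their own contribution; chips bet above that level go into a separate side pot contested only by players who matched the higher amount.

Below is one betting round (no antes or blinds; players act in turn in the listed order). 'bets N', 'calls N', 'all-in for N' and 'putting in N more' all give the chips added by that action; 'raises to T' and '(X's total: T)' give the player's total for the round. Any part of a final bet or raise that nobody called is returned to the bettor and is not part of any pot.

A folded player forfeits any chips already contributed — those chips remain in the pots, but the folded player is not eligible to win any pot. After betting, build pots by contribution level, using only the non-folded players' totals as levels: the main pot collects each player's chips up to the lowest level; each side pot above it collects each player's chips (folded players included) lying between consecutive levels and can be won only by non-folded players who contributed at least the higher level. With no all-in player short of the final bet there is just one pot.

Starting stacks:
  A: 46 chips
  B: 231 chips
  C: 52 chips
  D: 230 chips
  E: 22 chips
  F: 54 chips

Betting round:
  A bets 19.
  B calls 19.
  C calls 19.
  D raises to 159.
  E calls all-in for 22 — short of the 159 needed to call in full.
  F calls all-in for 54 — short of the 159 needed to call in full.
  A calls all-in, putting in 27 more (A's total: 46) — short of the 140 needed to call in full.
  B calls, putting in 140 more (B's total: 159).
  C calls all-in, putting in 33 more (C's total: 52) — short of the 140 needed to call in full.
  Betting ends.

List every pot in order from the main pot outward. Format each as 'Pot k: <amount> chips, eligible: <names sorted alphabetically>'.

Pot 1: 132 chips, eligible: A, B, C, D, E, F
Pot 2: 120 chips, eligible: A, B, C, D, F
Pot 3: 24 chips, eligible: B, C, D, F
Pot 4: 6 chips, eligible: B, D, F
Pot 5: 210 chips, eligible: B, D

Derivation:
Contributions: A=46, B=159, C=52, D=159, E=22, F=54
Pot levels (distinct totals of non-folded players): 22, 46, 52, 54, 159
Layer 1-22: 22 each from A, B, C, D, E, F = 22*6 = 132 chips; eligible A, B, C, D, E, F
Layer 23-46: 24 each from A, B, C, D, F = 24*5 = 120 chips; eligible A, B, C, D, F
Layer 47-52: 6 each from B, C, D, F = 6*4 = 24 chips; eligible B, C, D, F
Layer 53-54: 2 each from B, D, F = 2*3 = 6 chips; eligible B, D, F
Layer 55-159: 105 each from B, D = 105*2 = 210 chips; eligible B, D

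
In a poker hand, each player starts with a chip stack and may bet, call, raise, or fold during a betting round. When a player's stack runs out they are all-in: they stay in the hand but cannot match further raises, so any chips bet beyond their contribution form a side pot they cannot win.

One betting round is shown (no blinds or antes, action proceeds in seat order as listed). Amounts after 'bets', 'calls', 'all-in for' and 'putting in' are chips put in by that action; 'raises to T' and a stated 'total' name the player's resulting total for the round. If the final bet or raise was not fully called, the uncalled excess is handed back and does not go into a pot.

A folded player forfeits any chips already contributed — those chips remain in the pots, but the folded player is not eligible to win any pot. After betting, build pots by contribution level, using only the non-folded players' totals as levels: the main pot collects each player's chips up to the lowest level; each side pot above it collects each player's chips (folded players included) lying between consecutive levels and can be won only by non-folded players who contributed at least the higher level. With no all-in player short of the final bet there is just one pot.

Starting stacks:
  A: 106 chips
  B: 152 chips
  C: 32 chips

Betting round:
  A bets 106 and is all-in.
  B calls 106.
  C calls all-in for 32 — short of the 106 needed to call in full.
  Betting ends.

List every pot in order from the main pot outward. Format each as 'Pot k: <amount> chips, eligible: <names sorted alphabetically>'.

Contributions: A=106, B=106, C=32
Pot levels (distinct totals of non-folded players): 32, 106
Layer 1-32: 32 each from A, B, C = 32*3 = 96 chips; eligible A, B, C
Layer 33-106: 74 each from A, B = 74*2 = 148 chips; eligible A, B

Pot 1: 96 chips, eligible: A, B, C
Pot 2: 148 chips, eligible: A, B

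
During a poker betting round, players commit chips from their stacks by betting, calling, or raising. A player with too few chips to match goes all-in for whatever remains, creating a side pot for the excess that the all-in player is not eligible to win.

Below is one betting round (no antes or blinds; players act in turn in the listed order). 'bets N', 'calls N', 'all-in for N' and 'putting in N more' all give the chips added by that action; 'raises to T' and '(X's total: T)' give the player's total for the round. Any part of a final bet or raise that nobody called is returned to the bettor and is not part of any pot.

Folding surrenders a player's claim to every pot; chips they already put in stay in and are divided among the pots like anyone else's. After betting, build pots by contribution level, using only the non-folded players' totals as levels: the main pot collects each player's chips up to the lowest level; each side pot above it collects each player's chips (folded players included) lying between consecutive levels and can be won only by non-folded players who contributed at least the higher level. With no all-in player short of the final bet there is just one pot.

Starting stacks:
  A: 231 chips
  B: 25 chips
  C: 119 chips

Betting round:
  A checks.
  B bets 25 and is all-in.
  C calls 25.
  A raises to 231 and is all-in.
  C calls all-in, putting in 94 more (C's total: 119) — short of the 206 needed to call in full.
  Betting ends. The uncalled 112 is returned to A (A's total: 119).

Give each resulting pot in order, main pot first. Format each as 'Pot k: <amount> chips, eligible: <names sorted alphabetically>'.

Contributions (after 112 returned to A): A=119, B=25, C=119
Pot levels (distinct totals of non-folded players): 25, 119
Layer 1-25: 25 each from A, B, C = 25*3 = 75 chips; eligible A, B, C
Layer 26-119: 94 each from A, C = 94*2 = 188 chips; eligible A, C

Pot 1: 75 chips, eligible: A, B, C
Pot 2: 188 chips, eligible: A, C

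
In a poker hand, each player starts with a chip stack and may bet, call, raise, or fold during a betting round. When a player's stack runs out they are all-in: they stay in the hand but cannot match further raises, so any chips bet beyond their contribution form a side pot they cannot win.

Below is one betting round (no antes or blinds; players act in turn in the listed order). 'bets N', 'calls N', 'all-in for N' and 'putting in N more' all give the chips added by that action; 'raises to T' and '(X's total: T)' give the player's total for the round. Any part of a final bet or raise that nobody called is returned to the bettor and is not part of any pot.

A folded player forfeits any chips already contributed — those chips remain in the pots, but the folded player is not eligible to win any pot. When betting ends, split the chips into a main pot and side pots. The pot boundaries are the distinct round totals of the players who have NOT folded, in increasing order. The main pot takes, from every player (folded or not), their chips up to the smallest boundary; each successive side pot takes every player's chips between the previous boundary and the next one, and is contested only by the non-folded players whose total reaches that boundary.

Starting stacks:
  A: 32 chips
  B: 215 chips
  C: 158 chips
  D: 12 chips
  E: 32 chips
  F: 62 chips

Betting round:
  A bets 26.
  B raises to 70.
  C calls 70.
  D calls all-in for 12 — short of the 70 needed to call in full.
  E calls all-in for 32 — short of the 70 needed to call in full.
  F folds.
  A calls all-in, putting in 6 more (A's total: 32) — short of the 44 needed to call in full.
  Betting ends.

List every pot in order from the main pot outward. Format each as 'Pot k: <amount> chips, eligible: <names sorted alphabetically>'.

Contributions: A=32, B=70, C=70, D=12, E=32
Folded: F
Pot levels (distinct totals of non-folded players): 12, 32, 70
Layer 1-12: 12 each from A, B, C, D, E = 12*5 = 60 chips; eligible A, B, C, D, E
Layer 13-32: 20 each from A, B, C, E = 20*4 = 80 chips; eligible A, B, C, E
Layer 33-70: 38 each from B, C = 38*2 = 76 chips; eligible B, C

Pot 1: 60 chips, eligible: A, B, C, D, E
Pot 2: 80 chips, eligible: A, B, C, E
Pot 3: 76 chips, eligible: B, C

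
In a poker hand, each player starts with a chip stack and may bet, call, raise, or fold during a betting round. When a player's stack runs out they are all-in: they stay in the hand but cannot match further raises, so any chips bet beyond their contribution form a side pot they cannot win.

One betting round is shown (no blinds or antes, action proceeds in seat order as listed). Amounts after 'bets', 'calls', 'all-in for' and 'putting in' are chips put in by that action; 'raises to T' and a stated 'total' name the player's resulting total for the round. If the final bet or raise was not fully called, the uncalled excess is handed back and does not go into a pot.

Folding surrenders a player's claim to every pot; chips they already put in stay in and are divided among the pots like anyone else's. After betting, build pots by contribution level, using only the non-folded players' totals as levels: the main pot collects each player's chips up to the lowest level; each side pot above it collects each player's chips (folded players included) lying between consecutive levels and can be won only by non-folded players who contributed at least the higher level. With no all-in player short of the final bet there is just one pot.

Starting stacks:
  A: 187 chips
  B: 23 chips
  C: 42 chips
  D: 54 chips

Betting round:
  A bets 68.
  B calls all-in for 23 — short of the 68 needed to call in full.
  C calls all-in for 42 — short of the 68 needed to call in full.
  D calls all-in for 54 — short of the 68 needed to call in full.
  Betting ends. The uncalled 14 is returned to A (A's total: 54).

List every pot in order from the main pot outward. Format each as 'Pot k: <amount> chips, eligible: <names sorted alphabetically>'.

Contributions (after 14 returned to A): A=54, B=23, C=42, D=54
Pot levels (distinct totals of non-folded players): 23, 42, 54
Layer 1-23: 23 each from A, B, C, D = 23*4 = 92 chips; eligible A, B, C, D
Layer 24-42: 19 each from A, C, D = 19*3 = 57 chips; eligible A, C, D
Layer 43-54: 12 each from A, D = 12*2 = 24 chips; eligible A, D

Pot 1: 92 chips, eligible: A, B, C, D
Pot 2: 57 chips, eligible: A, C, D
Pot 3: 24 chips, eligible: A, D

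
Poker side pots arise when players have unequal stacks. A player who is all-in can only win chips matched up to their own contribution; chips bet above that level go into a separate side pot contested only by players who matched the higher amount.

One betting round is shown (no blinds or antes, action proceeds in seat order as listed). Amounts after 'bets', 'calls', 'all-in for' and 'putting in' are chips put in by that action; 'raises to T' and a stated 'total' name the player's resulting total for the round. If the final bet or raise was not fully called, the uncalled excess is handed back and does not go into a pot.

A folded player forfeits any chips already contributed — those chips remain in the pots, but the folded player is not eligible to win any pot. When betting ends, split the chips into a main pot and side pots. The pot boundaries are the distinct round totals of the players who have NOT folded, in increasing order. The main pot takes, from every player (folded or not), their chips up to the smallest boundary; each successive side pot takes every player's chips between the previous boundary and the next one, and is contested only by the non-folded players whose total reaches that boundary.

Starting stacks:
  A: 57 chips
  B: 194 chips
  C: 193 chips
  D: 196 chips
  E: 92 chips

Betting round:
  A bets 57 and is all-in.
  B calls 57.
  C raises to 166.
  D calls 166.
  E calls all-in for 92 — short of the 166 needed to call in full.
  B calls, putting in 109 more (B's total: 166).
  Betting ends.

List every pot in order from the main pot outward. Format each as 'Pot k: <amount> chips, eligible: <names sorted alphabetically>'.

Pot 1: 285 chips, eligible: A, B, C, D, E
Pot 2: 140 chips, eligible: B, C, D, E
Pot 3: 222 chips, eligible: B, C, D

Derivation:
Contributions: A=57, B=166, C=166, D=166, E=92
Pot levels (distinct totals of non-folded players): 57, 92, 166
Layer 1-57: 57 each from A, B, C, D, E = 57*5 = 285 chips; eligible A, B, C, D, E
Layer 58-92: 35 each from B, C, D, E = 35*4 = 140 chips; eligible B, C, D, E
Layer 93-166: 74 each from B, C, D = 74*3 = 222 chips; eligible B, C, D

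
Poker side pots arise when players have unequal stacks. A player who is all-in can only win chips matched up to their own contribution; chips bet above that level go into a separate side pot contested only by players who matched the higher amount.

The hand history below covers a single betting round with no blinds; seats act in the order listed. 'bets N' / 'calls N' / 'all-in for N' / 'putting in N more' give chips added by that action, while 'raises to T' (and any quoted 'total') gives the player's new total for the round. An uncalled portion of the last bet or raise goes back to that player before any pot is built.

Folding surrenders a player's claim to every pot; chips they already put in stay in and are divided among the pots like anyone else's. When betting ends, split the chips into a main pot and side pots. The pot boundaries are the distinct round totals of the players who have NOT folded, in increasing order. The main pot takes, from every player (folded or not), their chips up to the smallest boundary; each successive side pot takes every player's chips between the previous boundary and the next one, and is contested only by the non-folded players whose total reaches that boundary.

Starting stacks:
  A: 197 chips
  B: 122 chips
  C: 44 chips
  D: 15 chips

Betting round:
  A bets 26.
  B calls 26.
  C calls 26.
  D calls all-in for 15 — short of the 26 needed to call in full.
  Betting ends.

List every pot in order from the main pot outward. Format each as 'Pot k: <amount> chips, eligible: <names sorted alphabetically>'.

Pot 1: 60 chips, eligible: A, B, C, D
Pot 2: 33 chips, eligible: A, B, C

Derivation:
Contributions: A=26, B=26, C=26, D=15
Pot levels (distinct totals of non-folded players): 15, 26
Layer 1-15: 15 each from A, B, C, D = 15*4 = 60 chips; eligible A, B, C, D
Layer 16-26: 11 each from A, B, C = 11*3 = 33 chips; eligible A, B, C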